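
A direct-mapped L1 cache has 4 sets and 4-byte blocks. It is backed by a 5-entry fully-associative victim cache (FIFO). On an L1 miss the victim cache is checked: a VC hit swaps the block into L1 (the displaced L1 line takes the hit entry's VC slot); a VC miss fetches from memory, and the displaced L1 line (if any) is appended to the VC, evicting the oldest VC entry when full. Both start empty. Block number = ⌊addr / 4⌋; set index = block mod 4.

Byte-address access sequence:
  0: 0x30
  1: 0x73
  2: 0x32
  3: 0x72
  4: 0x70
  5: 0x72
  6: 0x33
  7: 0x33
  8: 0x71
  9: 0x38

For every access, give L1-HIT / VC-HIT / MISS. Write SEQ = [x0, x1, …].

  [0] addr=0x30 blk=12 s=0: MISS | VC []
  [1] addr=0x73 blk=28 s=0: MISS | VC [12]
  [2] addr=0x32 blk=12 s=0: VC-HIT | VC [28]
  [3] addr=0x72 blk=28 s=0: VC-HIT | VC [12]
  [4] addr=0x70 blk=28 s=0: L1-HIT | VC [12]
  [5] addr=0x72 blk=28 s=0: L1-HIT | VC [12]
  [6] addr=0x33 blk=12 s=0: VC-HIT | VC [28]
  [7] addr=0x33 blk=12 s=0: L1-HIT | VC [28]
  [8] addr=0x71 blk=28 s=0: VC-HIT | VC [12]
  [9] addr=0x38 blk=14 s=2: MISS | VC [12]

SEQ = [MISS, MISS, VC-HIT, VC-HIT, L1-HIT, L1-HIT, VC-HIT, L1-HIT, VC-HIT, MISS]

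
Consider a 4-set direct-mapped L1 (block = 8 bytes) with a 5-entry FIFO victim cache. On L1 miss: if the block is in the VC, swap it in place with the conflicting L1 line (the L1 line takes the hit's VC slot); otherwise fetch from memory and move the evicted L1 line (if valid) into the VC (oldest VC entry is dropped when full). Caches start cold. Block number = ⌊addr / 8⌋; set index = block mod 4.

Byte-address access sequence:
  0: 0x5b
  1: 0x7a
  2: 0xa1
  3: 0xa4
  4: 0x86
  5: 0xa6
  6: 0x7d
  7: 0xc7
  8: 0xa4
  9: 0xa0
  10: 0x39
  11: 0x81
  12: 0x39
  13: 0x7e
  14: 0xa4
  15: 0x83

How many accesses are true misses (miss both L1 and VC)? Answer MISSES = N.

0: 0x5b (blk 11, set 3) → MISS  vc=[]
1: 0x7a (blk 15, set 3) → MISS  vc=[11]
2: 0xa1 (blk 20, set 0) → MISS  vc=[11]
3: 0xa4 (blk 20, set 0) → L1-HIT  vc=[11]
4: 0x86 (blk 16, set 0) → MISS  vc=[11, 20]
5: 0xa6 (blk 20, set 0) → VC-HIT  vc=[11, 16]
6: 0x7d (blk 15, set 3) → L1-HIT  vc=[11, 16]
7: 0xc7 (blk 24, set 0) → MISS  vc=[11, 16, 20]
8: 0xa4 (blk 20, set 0) → VC-HIT  vc=[11, 16, 24]
9: 0xa0 (blk 20, set 0) → L1-HIT  vc=[11, 16, 24]
10: 0x39 (blk 7, set 3) → MISS  vc=[11, 16, 24, 15]
11: 0x81 (blk 16, set 0) → VC-HIT  vc=[11, 20, 24, 15]
12: 0x39 (blk 7, set 3) → L1-HIT  vc=[11, 20, 24, 15]
13: 0x7e (blk 15, set 3) → VC-HIT  vc=[11, 20, 24, 7]
14: 0xa4 (blk 20, set 0) → VC-HIT  vc=[11, 16, 24, 7]
15: 0x83 (blk 16, set 0) → VC-HIT  vc=[11, 20, 24, 7]

MISSES = 6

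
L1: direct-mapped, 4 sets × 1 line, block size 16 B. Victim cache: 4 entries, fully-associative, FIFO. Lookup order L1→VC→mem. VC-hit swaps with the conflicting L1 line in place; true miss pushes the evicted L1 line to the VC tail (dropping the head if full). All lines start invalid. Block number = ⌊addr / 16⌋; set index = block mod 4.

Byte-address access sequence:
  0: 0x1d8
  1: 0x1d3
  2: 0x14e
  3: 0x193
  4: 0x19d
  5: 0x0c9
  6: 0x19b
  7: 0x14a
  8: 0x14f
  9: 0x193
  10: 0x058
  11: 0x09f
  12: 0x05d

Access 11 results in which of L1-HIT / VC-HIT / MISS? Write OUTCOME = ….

  [0] addr=0x1d8 blk=29 s=1: MISS | VC []
  [1] addr=0x1d3 blk=29 s=1: L1-HIT | VC []
  [2] addr=0x14e blk=20 s=0: MISS | VC []
  [3] addr=0x193 blk=25 s=1: MISS | VC [29]
  [4] addr=0x19d blk=25 s=1: L1-HIT | VC [29]
  [5] addr=0xc9 blk=12 s=0: MISS | VC [29, 20]
  [6] addr=0x19b blk=25 s=1: L1-HIT | VC [29, 20]
  [7] addr=0x14a blk=20 s=0: VC-HIT | VC [29, 12]
  [8] addr=0x14f blk=20 s=0: L1-HIT | VC [29, 12]
  [9] addr=0x193 blk=25 s=1: L1-HIT | VC [29, 12]
  [10] addr=0x58 blk=5 s=1: MISS | VC [29, 12, 25]
  [11] addr=0x9f blk=9 s=1: MISS | VC [29, 12, 25, 5]
  [12] addr=0x5d blk=5 s=1: VC-HIT | VC [29, 12, 25, 9]

OUTCOME = MISS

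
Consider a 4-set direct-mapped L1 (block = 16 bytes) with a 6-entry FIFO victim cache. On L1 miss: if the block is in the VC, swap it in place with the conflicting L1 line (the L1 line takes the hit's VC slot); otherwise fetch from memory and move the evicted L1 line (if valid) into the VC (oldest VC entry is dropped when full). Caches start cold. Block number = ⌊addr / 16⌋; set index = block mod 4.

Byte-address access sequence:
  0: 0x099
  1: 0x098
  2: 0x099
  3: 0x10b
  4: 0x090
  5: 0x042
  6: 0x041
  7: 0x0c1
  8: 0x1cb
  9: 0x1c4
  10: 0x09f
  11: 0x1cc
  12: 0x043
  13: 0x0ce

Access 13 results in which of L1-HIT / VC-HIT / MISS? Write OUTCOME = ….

OUTCOME = VC-HIT

  [0] addr=0x99 blk=9 s=1: MISS | VC []
  [1] addr=0x98 blk=9 s=1: L1-HIT | VC []
  [2] addr=0x99 blk=9 s=1: L1-HIT | VC []
  [3] addr=0x10b blk=16 s=0: MISS | VC []
  [4] addr=0x90 blk=9 s=1: L1-HIT | VC []
  [5] addr=0x42 blk=4 s=0: MISS | VC [16]
  [6] addr=0x41 blk=4 s=0: L1-HIT | VC [16]
  [7] addr=0xc1 blk=12 s=0: MISS | VC [16, 4]
  [8] addr=0x1cb blk=28 s=0: MISS | VC [16, 4, 12]
  [9] addr=0x1c4 blk=28 s=0: L1-HIT | VC [16, 4, 12]
  [10] addr=0x9f blk=9 s=1: L1-HIT | VC [16, 4, 12]
  [11] addr=0x1cc blk=28 s=0: L1-HIT | VC [16, 4, 12]
  [12] addr=0x43 blk=4 s=0: VC-HIT | VC [16, 28, 12]
  [13] addr=0xce blk=12 s=0: VC-HIT | VC [16, 28, 4]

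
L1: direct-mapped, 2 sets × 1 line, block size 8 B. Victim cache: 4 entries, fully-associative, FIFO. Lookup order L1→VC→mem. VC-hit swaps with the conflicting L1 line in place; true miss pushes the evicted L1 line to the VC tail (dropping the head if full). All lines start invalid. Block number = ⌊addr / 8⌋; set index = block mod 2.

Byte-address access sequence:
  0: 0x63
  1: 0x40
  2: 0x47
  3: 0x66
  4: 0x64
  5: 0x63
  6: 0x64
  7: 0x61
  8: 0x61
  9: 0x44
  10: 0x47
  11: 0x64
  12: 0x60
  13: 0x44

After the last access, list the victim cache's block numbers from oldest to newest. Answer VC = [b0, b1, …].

VC = [12]

#0 0x63→b12/s0 MISS; vc=[]
#1 0x40→b8/s0 MISS; vc=[12]
#2 0x47→b8/s0 L1-HIT; vc=[12]
#3 0x66→b12/s0 VC-HIT; vc=[8]
#4 0x64→b12/s0 L1-HIT; vc=[8]
#5 0x63→b12/s0 L1-HIT; vc=[8]
#6 0x64→b12/s0 L1-HIT; vc=[8]
#7 0x61→b12/s0 L1-HIT; vc=[8]
#8 0x61→b12/s0 L1-HIT; vc=[8]
#9 0x44→b8/s0 VC-HIT; vc=[12]
#10 0x47→b8/s0 L1-HIT; vc=[12]
#11 0x64→b12/s0 VC-HIT; vc=[8]
#12 0x60→b12/s0 L1-HIT; vc=[8]
#13 0x44→b8/s0 VC-HIT; vc=[12]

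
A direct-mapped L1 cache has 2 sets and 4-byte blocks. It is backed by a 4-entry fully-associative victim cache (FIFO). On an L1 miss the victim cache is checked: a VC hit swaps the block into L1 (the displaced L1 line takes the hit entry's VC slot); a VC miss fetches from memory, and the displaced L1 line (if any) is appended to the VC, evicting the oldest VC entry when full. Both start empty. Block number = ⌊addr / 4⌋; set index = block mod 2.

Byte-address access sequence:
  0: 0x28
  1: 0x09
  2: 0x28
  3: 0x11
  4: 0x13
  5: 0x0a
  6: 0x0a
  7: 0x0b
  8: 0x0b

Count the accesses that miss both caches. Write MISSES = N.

#0 0x28→b10/s0 MISS; vc=[]
#1 0x9→b2/s0 MISS; vc=[10]
#2 0x28→b10/s0 VC-HIT; vc=[2]
#3 0x11→b4/s0 MISS; vc=[2,10]
#4 0x13→b4/s0 L1-HIT; vc=[2,10]
#5 0xa→b2/s0 VC-HIT; vc=[4,10]
#6 0xa→b2/s0 L1-HIT; vc=[4,10]
#7 0xb→b2/s0 L1-HIT; vc=[4,10]
#8 0xb→b2/s0 L1-HIT; vc=[4,10]

MISSES = 3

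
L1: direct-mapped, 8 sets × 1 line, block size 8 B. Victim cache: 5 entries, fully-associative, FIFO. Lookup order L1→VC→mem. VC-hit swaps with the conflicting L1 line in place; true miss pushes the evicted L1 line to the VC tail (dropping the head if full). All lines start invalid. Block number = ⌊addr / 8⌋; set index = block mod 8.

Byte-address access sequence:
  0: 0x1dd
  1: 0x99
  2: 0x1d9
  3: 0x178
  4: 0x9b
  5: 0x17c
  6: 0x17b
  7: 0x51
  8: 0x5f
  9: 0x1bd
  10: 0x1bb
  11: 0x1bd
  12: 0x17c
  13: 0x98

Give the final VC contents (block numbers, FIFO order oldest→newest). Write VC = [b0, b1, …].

VC = [59, 11, 55]

#0 0x1dd→b59/s3 MISS; vc=[]
#1 0x99→b19/s3 MISS; vc=[59]
#2 0x1d9→b59/s3 VC-HIT; vc=[19]
#3 0x178→b47/s7 MISS; vc=[19]
#4 0x9b→b19/s3 VC-HIT; vc=[59]
#5 0x17c→b47/s7 L1-HIT; vc=[59]
#6 0x17b→b47/s7 L1-HIT; vc=[59]
#7 0x51→b10/s2 MISS; vc=[59]
#8 0x5f→b11/s3 MISS; vc=[59,19]
#9 0x1bd→b55/s7 MISS; vc=[59,19,47]
#10 0x1bb→b55/s7 L1-HIT; vc=[59,19,47]
#11 0x1bd→b55/s7 L1-HIT; vc=[59,19,47]
#12 0x17c→b47/s7 VC-HIT; vc=[59,19,55]
#13 0x98→b19/s3 VC-HIT; vc=[59,11,55]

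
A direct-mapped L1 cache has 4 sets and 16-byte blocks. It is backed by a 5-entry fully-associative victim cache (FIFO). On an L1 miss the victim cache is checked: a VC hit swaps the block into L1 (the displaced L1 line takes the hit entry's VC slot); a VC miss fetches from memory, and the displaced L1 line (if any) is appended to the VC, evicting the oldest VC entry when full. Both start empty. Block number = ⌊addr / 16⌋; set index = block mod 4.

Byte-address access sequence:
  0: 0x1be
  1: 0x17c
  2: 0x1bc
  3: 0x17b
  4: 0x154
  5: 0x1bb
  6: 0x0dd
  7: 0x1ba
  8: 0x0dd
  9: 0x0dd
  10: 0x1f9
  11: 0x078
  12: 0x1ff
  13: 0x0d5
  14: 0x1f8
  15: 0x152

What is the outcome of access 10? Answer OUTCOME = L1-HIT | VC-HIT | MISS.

  [0] addr=0x1be blk=27 s=3: MISS | VC []
  [1] addr=0x17c blk=23 s=3: MISS | VC [27]
  [2] addr=0x1bc blk=27 s=3: VC-HIT | VC [23]
  [3] addr=0x17b blk=23 s=3: VC-HIT | VC [27]
  [4] addr=0x154 blk=21 s=1: MISS | VC [27]
  [5] addr=0x1bb blk=27 s=3: VC-HIT | VC [23]
  [6] addr=0xdd blk=13 s=1: MISS | VC [23, 21]
  [7] addr=0x1ba blk=27 s=3: L1-HIT | VC [23, 21]
  [8] addr=0xdd blk=13 s=1: L1-HIT | VC [23, 21]
  [9] addr=0xdd blk=13 s=1: L1-HIT | VC [23, 21]
  [10] addr=0x1f9 blk=31 s=3: MISS | VC [23, 21, 27]
  [11] addr=0x78 blk=7 s=3: MISS | VC [23, 21, 27, 31]
  [12] addr=0x1ff blk=31 s=3: VC-HIT | VC [23, 21, 27, 7]
  [13] addr=0xd5 blk=13 s=1: L1-HIT | VC [23, 21, 27, 7]
  [14] addr=0x1f8 blk=31 s=3: L1-HIT | VC [23, 21, 27, 7]
  [15] addr=0x152 blk=21 s=1: VC-HIT | VC [23, 13, 27, 7]

OUTCOME = MISS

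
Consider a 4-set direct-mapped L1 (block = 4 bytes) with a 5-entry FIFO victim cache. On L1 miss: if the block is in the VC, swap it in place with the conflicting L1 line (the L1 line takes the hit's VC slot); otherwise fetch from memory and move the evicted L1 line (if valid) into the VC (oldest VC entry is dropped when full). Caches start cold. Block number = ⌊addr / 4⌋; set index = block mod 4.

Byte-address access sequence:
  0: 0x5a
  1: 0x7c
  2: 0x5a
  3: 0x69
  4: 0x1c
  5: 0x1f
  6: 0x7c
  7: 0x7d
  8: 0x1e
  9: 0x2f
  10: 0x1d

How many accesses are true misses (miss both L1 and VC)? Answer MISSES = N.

MISSES = 5

0: 0x5a (blk 22, set 2) → MISS  vc=[]
1: 0x7c (blk 31, set 3) → MISS  vc=[]
2: 0x5a (blk 22, set 2) → L1-HIT  vc=[]
3: 0x69 (blk 26, set 2) → MISS  vc=[22]
4: 0x1c (blk 7, set 3) → MISS  vc=[22, 31]
5: 0x1f (blk 7, set 3) → L1-HIT  vc=[22, 31]
6: 0x7c (blk 31, set 3) → VC-HIT  vc=[22, 7]
7: 0x7d (blk 31, set 3) → L1-HIT  vc=[22, 7]
8: 0x1e (blk 7, set 3) → VC-HIT  vc=[22, 31]
9: 0x2f (blk 11, set 3) → MISS  vc=[22, 31, 7]
10: 0x1d (blk 7, set 3) → VC-HIT  vc=[22, 31, 11]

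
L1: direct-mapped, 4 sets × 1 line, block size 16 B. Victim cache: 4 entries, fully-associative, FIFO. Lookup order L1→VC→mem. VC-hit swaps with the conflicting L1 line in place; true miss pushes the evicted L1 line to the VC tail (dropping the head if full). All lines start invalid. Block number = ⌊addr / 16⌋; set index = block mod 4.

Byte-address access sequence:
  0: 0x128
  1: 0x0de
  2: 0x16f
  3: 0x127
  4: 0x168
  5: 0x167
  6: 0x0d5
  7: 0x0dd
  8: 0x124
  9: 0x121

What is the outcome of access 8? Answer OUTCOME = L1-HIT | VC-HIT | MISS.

OUTCOME = VC-HIT

#0 0x128→b18/s2 MISS; vc=[]
#1 0xde→b13/s1 MISS; vc=[]
#2 0x16f→b22/s2 MISS; vc=[18]
#3 0x127→b18/s2 VC-HIT; vc=[22]
#4 0x168→b22/s2 VC-HIT; vc=[18]
#5 0x167→b22/s2 L1-HIT; vc=[18]
#6 0xd5→b13/s1 L1-HIT; vc=[18]
#7 0xdd→b13/s1 L1-HIT; vc=[18]
#8 0x124→b18/s2 VC-HIT; vc=[22]
#9 0x121→b18/s2 L1-HIT; vc=[22]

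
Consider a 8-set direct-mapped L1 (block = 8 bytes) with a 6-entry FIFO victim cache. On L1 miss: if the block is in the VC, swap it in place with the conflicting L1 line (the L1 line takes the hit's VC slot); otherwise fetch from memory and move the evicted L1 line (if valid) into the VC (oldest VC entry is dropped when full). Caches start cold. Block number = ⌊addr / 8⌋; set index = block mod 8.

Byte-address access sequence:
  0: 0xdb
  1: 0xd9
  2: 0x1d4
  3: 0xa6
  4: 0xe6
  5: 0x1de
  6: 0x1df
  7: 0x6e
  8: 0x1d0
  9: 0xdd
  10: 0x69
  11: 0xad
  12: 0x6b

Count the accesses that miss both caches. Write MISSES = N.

  [0] addr=0xdb blk=27 s=3: MISS | VC []
  [1] addr=0xd9 blk=27 s=3: L1-HIT | VC []
  [2] addr=0x1d4 blk=58 s=2: MISS | VC []
  [3] addr=0xa6 blk=20 s=4: MISS | VC []
  [4] addr=0xe6 blk=28 s=4: MISS | VC [20]
  [5] addr=0x1de blk=59 s=3: MISS | VC [20, 27]
  [6] addr=0x1df blk=59 s=3: L1-HIT | VC [20, 27]
  [7] addr=0x6e blk=13 s=5: MISS | VC [20, 27]
  [8] addr=0x1d0 blk=58 s=2: L1-HIT | VC [20, 27]
  [9] addr=0xdd blk=27 s=3: VC-HIT | VC [20, 59]
  [10] addr=0x69 blk=13 s=5: L1-HIT | VC [20, 59]
  [11] addr=0xad blk=21 s=5: MISS | VC [20, 59, 13]
  [12] addr=0x6b blk=13 s=5: VC-HIT | VC [20, 59, 21]

MISSES = 7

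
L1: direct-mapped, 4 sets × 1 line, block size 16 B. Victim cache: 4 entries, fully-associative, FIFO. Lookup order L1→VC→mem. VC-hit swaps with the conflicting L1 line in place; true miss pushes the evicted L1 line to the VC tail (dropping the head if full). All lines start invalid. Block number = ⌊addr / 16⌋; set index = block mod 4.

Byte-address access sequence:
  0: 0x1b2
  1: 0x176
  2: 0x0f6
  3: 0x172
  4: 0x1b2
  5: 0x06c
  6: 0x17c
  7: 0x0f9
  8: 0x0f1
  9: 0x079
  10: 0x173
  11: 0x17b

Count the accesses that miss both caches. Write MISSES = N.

#0 0x1b2→b27/s3 MISS; vc=[]
#1 0x176→b23/s3 MISS; vc=[27]
#2 0xf6→b15/s3 MISS; vc=[27,23]
#3 0x172→b23/s3 VC-HIT; vc=[27,15]
#4 0x1b2→b27/s3 VC-HIT; vc=[23,15]
#5 0x6c→b6/s2 MISS; vc=[23,15]
#6 0x17c→b23/s3 VC-HIT; vc=[27,15]
#7 0xf9→b15/s3 VC-HIT; vc=[27,23]
#8 0xf1→b15/s3 L1-HIT; vc=[27,23]
#9 0x79→b7/s3 MISS; vc=[27,23,15]
#10 0x173→b23/s3 VC-HIT; vc=[27,7,15]
#11 0x17b→b23/s3 L1-HIT; vc=[27,7,15]

MISSES = 5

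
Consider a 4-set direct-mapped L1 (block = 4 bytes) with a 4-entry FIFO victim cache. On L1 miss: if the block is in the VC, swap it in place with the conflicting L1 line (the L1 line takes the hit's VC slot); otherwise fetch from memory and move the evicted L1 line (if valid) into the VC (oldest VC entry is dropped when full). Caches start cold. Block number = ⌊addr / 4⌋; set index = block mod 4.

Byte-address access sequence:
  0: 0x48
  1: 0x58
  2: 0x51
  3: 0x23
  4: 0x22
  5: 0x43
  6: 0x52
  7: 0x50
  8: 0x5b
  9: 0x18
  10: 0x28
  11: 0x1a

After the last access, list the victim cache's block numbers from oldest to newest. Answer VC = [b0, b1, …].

#0 0x48→b18/s2 MISS; vc=[]
#1 0x58→b22/s2 MISS; vc=[18]
#2 0x51→b20/s0 MISS; vc=[18]
#3 0x23→b8/s0 MISS; vc=[18,20]
#4 0x22→b8/s0 L1-HIT; vc=[18,20]
#5 0x43→b16/s0 MISS; vc=[18,20,8]
#6 0x52→b20/s0 VC-HIT; vc=[18,16,8]
#7 0x50→b20/s0 L1-HIT; vc=[18,16,8]
#8 0x5b→b22/s2 L1-HIT; vc=[18,16,8]
#9 0x18→b6/s2 MISS; vc=[18,16,8,22]
#10 0x28→b10/s2 MISS; vc=[16,8,22,6]
#11 0x1a→b6/s2 VC-HIT; vc=[16,8,22,10]

VC = [16, 8, 22, 10]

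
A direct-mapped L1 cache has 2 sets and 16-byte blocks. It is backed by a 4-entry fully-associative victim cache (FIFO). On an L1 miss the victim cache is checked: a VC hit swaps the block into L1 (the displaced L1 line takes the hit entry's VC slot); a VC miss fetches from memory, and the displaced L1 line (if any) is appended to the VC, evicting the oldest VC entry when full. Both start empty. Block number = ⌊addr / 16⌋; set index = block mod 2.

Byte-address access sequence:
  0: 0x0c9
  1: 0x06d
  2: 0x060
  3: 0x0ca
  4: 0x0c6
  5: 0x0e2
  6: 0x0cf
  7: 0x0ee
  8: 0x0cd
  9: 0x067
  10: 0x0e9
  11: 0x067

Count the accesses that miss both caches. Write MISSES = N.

MISSES = 3

#0 0xc9→b12/s0 MISS; vc=[]
#1 0x6d→b6/s0 MISS; vc=[12]
#2 0x60→b6/s0 L1-HIT; vc=[12]
#3 0xca→b12/s0 VC-HIT; vc=[6]
#4 0xc6→b12/s0 L1-HIT; vc=[6]
#5 0xe2→b14/s0 MISS; vc=[6,12]
#6 0xcf→b12/s0 VC-HIT; vc=[6,14]
#7 0xee→b14/s0 VC-HIT; vc=[6,12]
#8 0xcd→b12/s0 VC-HIT; vc=[6,14]
#9 0x67→b6/s0 VC-HIT; vc=[12,14]
#10 0xe9→b14/s0 VC-HIT; vc=[12,6]
#11 0x67→b6/s0 VC-HIT; vc=[12,14]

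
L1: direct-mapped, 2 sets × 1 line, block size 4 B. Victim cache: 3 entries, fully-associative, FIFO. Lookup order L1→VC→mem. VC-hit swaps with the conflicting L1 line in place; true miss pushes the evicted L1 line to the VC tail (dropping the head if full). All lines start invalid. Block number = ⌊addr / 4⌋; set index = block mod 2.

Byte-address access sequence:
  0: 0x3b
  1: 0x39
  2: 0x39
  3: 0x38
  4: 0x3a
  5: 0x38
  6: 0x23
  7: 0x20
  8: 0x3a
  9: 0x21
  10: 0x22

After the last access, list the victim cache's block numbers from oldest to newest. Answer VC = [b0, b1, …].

VC = [14]

  [0] addr=0x3b blk=14 s=0: MISS | VC []
  [1] addr=0x39 blk=14 s=0: L1-HIT | VC []
  [2] addr=0x39 blk=14 s=0: L1-HIT | VC []
  [3] addr=0x38 blk=14 s=0: L1-HIT | VC []
  [4] addr=0x3a blk=14 s=0: L1-HIT | VC []
  [5] addr=0x38 blk=14 s=0: L1-HIT | VC []
  [6] addr=0x23 blk=8 s=0: MISS | VC [14]
  [7] addr=0x20 blk=8 s=0: L1-HIT | VC [14]
  [8] addr=0x3a blk=14 s=0: VC-HIT | VC [8]
  [9] addr=0x21 blk=8 s=0: VC-HIT | VC [14]
  [10] addr=0x22 blk=8 s=0: L1-HIT | VC [14]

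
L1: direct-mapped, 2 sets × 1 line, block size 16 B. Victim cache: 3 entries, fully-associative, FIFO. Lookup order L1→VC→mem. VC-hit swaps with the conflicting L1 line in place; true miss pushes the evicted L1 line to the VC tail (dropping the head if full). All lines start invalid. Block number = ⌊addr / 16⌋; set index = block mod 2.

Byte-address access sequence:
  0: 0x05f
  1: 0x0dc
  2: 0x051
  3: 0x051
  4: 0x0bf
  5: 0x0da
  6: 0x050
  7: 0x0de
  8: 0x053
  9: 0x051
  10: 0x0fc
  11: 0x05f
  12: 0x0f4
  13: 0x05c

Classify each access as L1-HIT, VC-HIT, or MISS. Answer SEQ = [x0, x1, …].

SEQ = [MISS, MISS, VC-HIT, L1-HIT, MISS, VC-HIT, VC-HIT, VC-HIT, VC-HIT, L1-HIT, MISS, VC-HIT, VC-HIT, VC-HIT]

0: 0x5f (blk 5, set 1) → MISS  vc=[]
1: 0xdc (blk 13, set 1) → MISS  vc=[5]
2: 0x51 (blk 5, set 1) → VC-HIT  vc=[13]
3: 0x51 (blk 5, set 1) → L1-HIT  vc=[13]
4: 0xbf (blk 11, set 1) → MISS  vc=[13, 5]
5: 0xda (blk 13, set 1) → VC-HIT  vc=[11, 5]
6: 0x50 (blk 5, set 1) → VC-HIT  vc=[11, 13]
7: 0xde (blk 13, set 1) → VC-HIT  vc=[11, 5]
8: 0x53 (blk 5, set 1) → VC-HIT  vc=[11, 13]
9: 0x51 (blk 5, set 1) → L1-HIT  vc=[11, 13]
10: 0xfc (blk 15, set 1) → MISS  vc=[11, 13, 5]
11: 0x5f (blk 5, set 1) → VC-HIT  vc=[11, 13, 15]
12: 0xf4 (blk 15, set 1) → VC-HIT  vc=[11, 13, 5]
13: 0x5c (blk 5, set 1) → VC-HIT  vc=[11, 13, 15]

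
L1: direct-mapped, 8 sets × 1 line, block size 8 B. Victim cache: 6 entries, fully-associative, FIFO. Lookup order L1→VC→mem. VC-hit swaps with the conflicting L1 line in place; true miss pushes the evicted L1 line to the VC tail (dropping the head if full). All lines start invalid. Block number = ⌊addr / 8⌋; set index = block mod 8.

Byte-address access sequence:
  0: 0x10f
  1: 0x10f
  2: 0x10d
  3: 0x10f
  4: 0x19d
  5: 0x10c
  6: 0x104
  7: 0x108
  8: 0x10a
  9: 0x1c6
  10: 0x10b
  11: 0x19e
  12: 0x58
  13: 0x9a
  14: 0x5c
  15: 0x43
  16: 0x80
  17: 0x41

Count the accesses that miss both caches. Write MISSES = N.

MISSES = 8

  [0] addr=0x10f blk=33 s=1: MISS | VC []
  [1] addr=0x10f blk=33 s=1: L1-HIT | VC []
  [2] addr=0x10d blk=33 s=1: L1-HIT | VC []
  [3] addr=0x10f blk=33 s=1: L1-HIT | VC []
  [4] addr=0x19d blk=51 s=3: MISS | VC []
  [5] addr=0x10c blk=33 s=1: L1-HIT | VC []
  [6] addr=0x104 blk=32 s=0: MISS | VC []
  [7] addr=0x108 blk=33 s=1: L1-HIT | VC []
  [8] addr=0x10a blk=33 s=1: L1-HIT | VC []
  [9] addr=0x1c6 blk=56 s=0: MISS | VC [32]
  [10] addr=0x10b blk=33 s=1: L1-HIT | VC [32]
  [11] addr=0x19e blk=51 s=3: L1-HIT | VC [32]
  [12] addr=0x58 blk=11 s=3: MISS | VC [32, 51]
  [13] addr=0x9a blk=19 s=3: MISS | VC [32, 51, 11]
  [14] addr=0x5c blk=11 s=3: VC-HIT | VC [32, 51, 19]
  [15] addr=0x43 blk=8 s=0: MISS | VC [32, 51, 19, 56]
  [16] addr=0x80 blk=16 s=0: MISS | VC [32, 51, 19, 56, 8]
  [17] addr=0x41 blk=8 s=0: VC-HIT | VC [32, 51, 19, 56, 16]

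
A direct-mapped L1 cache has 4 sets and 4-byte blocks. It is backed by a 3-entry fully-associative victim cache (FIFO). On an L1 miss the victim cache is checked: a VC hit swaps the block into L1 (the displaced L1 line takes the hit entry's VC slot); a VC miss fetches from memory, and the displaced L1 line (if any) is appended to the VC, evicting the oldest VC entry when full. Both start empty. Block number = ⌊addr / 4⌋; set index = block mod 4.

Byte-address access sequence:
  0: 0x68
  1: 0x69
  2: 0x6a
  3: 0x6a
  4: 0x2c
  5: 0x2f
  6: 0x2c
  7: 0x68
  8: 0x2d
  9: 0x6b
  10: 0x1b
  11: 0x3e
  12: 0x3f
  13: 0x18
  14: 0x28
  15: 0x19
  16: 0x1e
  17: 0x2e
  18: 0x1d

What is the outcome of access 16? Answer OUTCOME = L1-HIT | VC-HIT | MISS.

#0 0x68→b26/s2 MISS; vc=[]
#1 0x69→b26/s2 L1-HIT; vc=[]
#2 0x6a→b26/s2 L1-HIT; vc=[]
#3 0x6a→b26/s2 L1-HIT; vc=[]
#4 0x2c→b11/s3 MISS; vc=[]
#5 0x2f→b11/s3 L1-HIT; vc=[]
#6 0x2c→b11/s3 L1-HIT; vc=[]
#7 0x68→b26/s2 L1-HIT; vc=[]
#8 0x2d→b11/s3 L1-HIT; vc=[]
#9 0x6b→b26/s2 L1-HIT; vc=[]
#10 0x1b→b6/s2 MISS; vc=[26]
#11 0x3e→b15/s3 MISS; vc=[26,11]
#12 0x3f→b15/s3 L1-HIT; vc=[26,11]
#13 0x18→b6/s2 L1-HIT; vc=[26,11]
#14 0x28→b10/s2 MISS; vc=[26,11,6]
#15 0x19→b6/s2 VC-HIT; vc=[26,11,10]
#16 0x1e→b7/s3 MISS; vc=[11,10,15]
#17 0x2e→b11/s3 VC-HIT; vc=[7,10,15]
#18 0x1d→b7/s3 VC-HIT; vc=[11,10,15]

OUTCOME = MISS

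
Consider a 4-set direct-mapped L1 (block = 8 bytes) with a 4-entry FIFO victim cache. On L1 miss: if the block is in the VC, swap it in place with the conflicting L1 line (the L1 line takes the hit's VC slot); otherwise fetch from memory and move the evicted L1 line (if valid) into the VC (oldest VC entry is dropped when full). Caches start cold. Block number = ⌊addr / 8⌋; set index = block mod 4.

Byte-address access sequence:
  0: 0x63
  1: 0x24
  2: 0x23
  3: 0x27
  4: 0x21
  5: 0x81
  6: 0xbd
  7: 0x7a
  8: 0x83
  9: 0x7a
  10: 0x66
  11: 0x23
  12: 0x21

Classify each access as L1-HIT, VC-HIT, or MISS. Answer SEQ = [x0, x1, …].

SEQ = [MISS, MISS, L1-HIT, L1-HIT, L1-HIT, MISS, MISS, MISS, L1-HIT, L1-HIT, VC-HIT, VC-HIT, L1-HIT]

0: 0x63 (blk 12, set 0) → MISS  vc=[]
1: 0x24 (blk 4, set 0) → MISS  vc=[12]
2: 0x23 (blk 4, set 0) → L1-HIT  vc=[12]
3: 0x27 (blk 4, set 0) → L1-HIT  vc=[12]
4: 0x21 (blk 4, set 0) → L1-HIT  vc=[12]
5: 0x81 (blk 16, set 0) → MISS  vc=[12, 4]
6: 0xbd (blk 23, set 3) → MISS  vc=[12, 4]
7: 0x7a (blk 15, set 3) → MISS  vc=[12, 4, 23]
8: 0x83 (blk 16, set 0) → L1-HIT  vc=[12, 4, 23]
9: 0x7a (blk 15, set 3) → L1-HIT  vc=[12, 4, 23]
10: 0x66 (blk 12, set 0) → VC-HIT  vc=[16, 4, 23]
11: 0x23 (blk 4, set 0) → VC-HIT  vc=[16, 12, 23]
12: 0x21 (blk 4, set 0) → L1-HIT  vc=[16, 12, 23]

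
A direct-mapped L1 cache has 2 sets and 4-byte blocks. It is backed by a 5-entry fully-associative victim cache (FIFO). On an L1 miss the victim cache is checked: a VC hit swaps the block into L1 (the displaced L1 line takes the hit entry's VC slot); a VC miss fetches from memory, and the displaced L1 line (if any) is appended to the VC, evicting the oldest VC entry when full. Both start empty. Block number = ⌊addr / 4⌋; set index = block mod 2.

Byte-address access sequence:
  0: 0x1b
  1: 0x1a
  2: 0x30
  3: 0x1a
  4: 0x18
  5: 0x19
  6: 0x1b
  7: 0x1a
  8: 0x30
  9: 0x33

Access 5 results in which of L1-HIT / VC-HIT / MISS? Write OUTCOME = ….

  [0] addr=0x1b blk=6 s=0: MISS | VC []
  [1] addr=0x1a blk=6 s=0: L1-HIT | VC []
  [2] addr=0x30 blk=12 s=0: MISS | VC [6]
  [3] addr=0x1a blk=6 s=0: VC-HIT | VC [12]
  [4] addr=0x18 blk=6 s=0: L1-HIT | VC [12]
  [5] addr=0x19 blk=6 s=0: L1-HIT | VC [12]
  [6] addr=0x1b blk=6 s=0: L1-HIT | VC [12]
  [7] addr=0x1a blk=6 s=0: L1-HIT | VC [12]
  [8] addr=0x30 blk=12 s=0: VC-HIT | VC [6]
  [9] addr=0x33 blk=12 s=0: L1-HIT | VC [6]

OUTCOME = L1-HIT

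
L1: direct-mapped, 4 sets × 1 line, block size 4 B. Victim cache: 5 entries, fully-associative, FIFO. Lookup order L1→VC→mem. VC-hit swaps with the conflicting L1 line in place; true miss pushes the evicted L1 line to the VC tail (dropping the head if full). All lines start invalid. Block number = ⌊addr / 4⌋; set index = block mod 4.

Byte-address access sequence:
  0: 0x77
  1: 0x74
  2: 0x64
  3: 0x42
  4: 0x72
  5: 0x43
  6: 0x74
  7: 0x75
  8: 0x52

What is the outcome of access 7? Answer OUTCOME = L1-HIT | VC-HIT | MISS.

OUTCOME = L1-HIT

#0 0x77→b29/s1 MISS; vc=[]
#1 0x74→b29/s1 L1-HIT; vc=[]
#2 0x64→b25/s1 MISS; vc=[29]
#3 0x42→b16/s0 MISS; vc=[29]
#4 0x72→b28/s0 MISS; vc=[29,16]
#5 0x43→b16/s0 VC-HIT; vc=[29,28]
#6 0x74→b29/s1 VC-HIT; vc=[25,28]
#7 0x75→b29/s1 L1-HIT; vc=[25,28]
#8 0x52→b20/s0 MISS; vc=[25,28,16]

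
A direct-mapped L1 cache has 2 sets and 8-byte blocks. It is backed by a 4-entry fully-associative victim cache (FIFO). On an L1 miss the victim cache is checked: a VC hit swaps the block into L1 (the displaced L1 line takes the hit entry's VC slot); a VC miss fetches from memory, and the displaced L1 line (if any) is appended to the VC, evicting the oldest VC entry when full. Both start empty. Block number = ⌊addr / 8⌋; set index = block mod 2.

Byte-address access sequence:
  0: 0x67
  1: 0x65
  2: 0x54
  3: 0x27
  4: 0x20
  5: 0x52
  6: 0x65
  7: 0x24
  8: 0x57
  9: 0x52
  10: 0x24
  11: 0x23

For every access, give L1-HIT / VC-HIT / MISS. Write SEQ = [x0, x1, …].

SEQ = [MISS, L1-HIT, MISS, MISS, L1-HIT, VC-HIT, VC-HIT, VC-HIT, VC-HIT, L1-HIT, VC-HIT, L1-HIT]

#0 0x67→b12/s0 MISS; vc=[]
#1 0x65→b12/s0 L1-HIT; vc=[]
#2 0x54→b10/s0 MISS; vc=[12]
#3 0x27→b4/s0 MISS; vc=[12,10]
#4 0x20→b4/s0 L1-HIT; vc=[12,10]
#5 0x52→b10/s0 VC-HIT; vc=[12,4]
#6 0x65→b12/s0 VC-HIT; vc=[10,4]
#7 0x24→b4/s0 VC-HIT; vc=[10,12]
#8 0x57→b10/s0 VC-HIT; vc=[4,12]
#9 0x52→b10/s0 L1-HIT; vc=[4,12]
#10 0x24→b4/s0 VC-HIT; vc=[10,12]
#11 0x23→b4/s0 L1-HIT; vc=[10,12]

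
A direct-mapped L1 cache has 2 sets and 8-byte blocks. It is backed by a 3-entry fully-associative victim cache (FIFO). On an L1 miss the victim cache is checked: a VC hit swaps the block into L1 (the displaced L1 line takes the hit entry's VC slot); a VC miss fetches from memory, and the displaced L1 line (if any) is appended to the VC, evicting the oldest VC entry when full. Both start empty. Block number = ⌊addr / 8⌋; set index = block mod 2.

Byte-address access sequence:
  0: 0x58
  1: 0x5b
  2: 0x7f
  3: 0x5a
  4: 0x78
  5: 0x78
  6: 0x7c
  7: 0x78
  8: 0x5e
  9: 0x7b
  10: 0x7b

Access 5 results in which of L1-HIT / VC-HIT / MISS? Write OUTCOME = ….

  [0] addr=0x58 blk=11 s=1: MISS | VC []
  [1] addr=0x5b blk=11 s=1: L1-HIT | VC []
  [2] addr=0x7f blk=15 s=1: MISS | VC [11]
  [3] addr=0x5a blk=11 s=1: VC-HIT | VC [15]
  [4] addr=0x78 blk=15 s=1: VC-HIT | VC [11]
  [5] addr=0x78 blk=15 s=1: L1-HIT | VC [11]
  [6] addr=0x7c blk=15 s=1: L1-HIT | VC [11]
  [7] addr=0x78 blk=15 s=1: L1-HIT | VC [11]
  [8] addr=0x5e blk=11 s=1: VC-HIT | VC [15]
  [9] addr=0x7b blk=15 s=1: VC-HIT | VC [11]
  [10] addr=0x7b blk=15 s=1: L1-HIT | VC [11]

OUTCOME = L1-HIT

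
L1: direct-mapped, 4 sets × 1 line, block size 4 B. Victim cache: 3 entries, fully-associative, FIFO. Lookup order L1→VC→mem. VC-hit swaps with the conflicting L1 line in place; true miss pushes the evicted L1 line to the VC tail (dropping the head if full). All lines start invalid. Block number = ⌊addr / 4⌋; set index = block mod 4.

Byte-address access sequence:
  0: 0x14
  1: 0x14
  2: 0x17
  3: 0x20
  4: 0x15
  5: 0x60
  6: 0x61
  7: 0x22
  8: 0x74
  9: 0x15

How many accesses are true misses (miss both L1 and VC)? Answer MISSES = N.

#0 0x14→b5/s1 MISS; vc=[]
#1 0x14→b5/s1 L1-HIT; vc=[]
#2 0x17→b5/s1 L1-HIT; vc=[]
#3 0x20→b8/s0 MISS; vc=[]
#4 0x15→b5/s1 L1-HIT; vc=[]
#5 0x60→b24/s0 MISS; vc=[8]
#6 0x61→b24/s0 L1-HIT; vc=[8]
#7 0x22→b8/s0 VC-HIT; vc=[24]
#8 0x74→b29/s1 MISS; vc=[24,5]
#9 0x15→b5/s1 VC-HIT; vc=[24,29]

MISSES = 4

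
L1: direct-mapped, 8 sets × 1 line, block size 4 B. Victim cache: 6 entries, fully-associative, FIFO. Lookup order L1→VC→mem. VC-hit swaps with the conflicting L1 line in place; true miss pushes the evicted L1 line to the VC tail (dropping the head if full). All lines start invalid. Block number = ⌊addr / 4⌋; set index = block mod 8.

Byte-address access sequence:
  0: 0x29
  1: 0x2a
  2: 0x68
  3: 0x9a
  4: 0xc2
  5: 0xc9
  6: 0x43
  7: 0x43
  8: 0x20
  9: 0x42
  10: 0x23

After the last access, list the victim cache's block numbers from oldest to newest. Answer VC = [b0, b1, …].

VC = [10, 26, 48, 16]

#0 0x29→b10/s2 MISS; vc=[]
#1 0x2a→b10/s2 L1-HIT; vc=[]
#2 0x68→b26/s2 MISS; vc=[10]
#3 0x9a→b38/s6 MISS; vc=[10]
#4 0xc2→b48/s0 MISS; vc=[10]
#5 0xc9→b50/s2 MISS; vc=[10,26]
#6 0x43→b16/s0 MISS; vc=[10,26,48]
#7 0x43→b16/s0 L1-HIT; vc=[10,26,48]
#8 0x20→b8/s0 MISS; vc=[10,26,48,16]
#9 0x42→b16/s0 VC-HIT; vc=[10,26,48,8]
#10 0x23→b8/s0 VC-HIT; vc=[10,26,48,16]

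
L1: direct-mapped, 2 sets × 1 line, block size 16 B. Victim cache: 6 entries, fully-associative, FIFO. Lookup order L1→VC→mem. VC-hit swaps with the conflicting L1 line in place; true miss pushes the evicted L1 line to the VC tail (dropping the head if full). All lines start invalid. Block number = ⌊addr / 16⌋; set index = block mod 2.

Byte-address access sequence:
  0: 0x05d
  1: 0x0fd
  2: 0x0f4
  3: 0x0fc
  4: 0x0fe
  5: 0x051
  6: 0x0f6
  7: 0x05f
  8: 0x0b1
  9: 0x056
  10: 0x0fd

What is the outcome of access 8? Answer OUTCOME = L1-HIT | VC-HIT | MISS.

0: 0x5d (blk 5, set 1) → MISS  vc=[]
1: 0xfd (blk 15, set 1) → MISS  vc=[5]
2: 0xf4 (blk 15, set 1) → L1-HIT  vc=[5]
3: 0xfc (blk 15, set 1) → L1-HIT  vc=[5]
4: 0xfe (blk 15, set 1) → L1-HIT  vc=[5]
5: 0x51 (blk 5, set 1) → VC-HIT  vc=[15]
6: 0xf6 (blk 15, set 1) → VC-HIT  vc=[5]
7: 0x5f (blk 5, set 1) → VC-HIT  vc=[15]
8: 0xb1 (blk 11, set 1) → MISS  vc=[15, 5]
9: 0x56 (blk 5, set 1) → VC-HIT  vc=[15, 11]
10: 0xfd (blk 15, set 1) → VC-HIT  vc=[5, 11]

OUTCOME = MISS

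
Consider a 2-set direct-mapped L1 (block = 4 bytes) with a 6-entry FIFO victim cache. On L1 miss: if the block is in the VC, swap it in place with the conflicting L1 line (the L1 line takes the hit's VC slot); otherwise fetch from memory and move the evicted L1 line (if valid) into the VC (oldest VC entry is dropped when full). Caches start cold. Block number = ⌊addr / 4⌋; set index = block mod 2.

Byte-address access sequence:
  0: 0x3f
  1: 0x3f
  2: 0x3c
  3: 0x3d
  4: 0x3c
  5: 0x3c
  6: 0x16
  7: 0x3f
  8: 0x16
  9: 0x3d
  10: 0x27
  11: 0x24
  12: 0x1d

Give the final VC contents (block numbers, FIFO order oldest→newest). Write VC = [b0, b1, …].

VC = [5, 15, 9]

0: 0x3f (blk 15, set 1) → MISS  vc=[]
1: 0x3f (blk 15, set 1) → L1-HIT  vc=[]
2: 0x3c (blk 15, set 1) → L1-HIT  vc=[]
3: 0x3d (blk 15, set 1) → L1-HIT  vc=[]
4: 0x3c (blk 15, set 1) → L1-HIT  vc=[]
5: 0x3c (blk 15, set 1) → L1-HIT  vc=[]
6: 0x16 (blk 5, set 1) → MISS  vc=[15]
7: 0x3f (blk 15, set 1) → VC-HIT  vc=[5]
8: 0x16 (blk 5, set 1) → VC-HIT  vc=[15]
9: 0x3d (blk 15, set 1) → VC-HIT  vc=[5]
10: 0x27 (blk 9, set 1) → MISS  vc=[5, 15]
11: 0x24 (blk 9, set 1) → L1-HIT  vc=[5, 15]
12: 0x1d (blk 7, set 1) → MISS  vc=[5, 15, 9]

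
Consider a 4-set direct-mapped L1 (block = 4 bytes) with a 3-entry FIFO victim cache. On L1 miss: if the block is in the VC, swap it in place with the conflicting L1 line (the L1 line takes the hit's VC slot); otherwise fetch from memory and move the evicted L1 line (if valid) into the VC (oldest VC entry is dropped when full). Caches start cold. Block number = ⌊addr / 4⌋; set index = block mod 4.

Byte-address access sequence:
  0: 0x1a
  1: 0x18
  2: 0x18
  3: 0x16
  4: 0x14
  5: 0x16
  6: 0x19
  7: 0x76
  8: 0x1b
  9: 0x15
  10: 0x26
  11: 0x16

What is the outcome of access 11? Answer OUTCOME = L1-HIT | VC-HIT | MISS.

OUTCOME = VC-HIT

0: 0x1a (blk 6, set 2) → MISS  vc=[]
1: 0x18 (blk 6, set 2) → L1-HIT  vc=[]
2: 0x18 (blk 6, set 2) → L1-HIT  vc=[]
3: 0x16 (blk 5, set 1) → MISS  vc=[]
4: 0x14 (blk 5, set 1) → L1-HIT  vc=[]
5: 0x16 (blk 5, set 1) → L1-HIT  vc=[]
6: 0x19 (blk 6, set 2) → L1-HIT  vc=[]
7: 0x76 (blk 29, set 1) → MISS  vc=[5]
8: 0x1b (blk 6, set 2) → L1-HIT  vc=[5]
9: 0x15 (blk 5, set 1) → VC-HIT  vc=[29]
10: 0x26 (blk 9, set 1) → MISS  vc=[29, 5]
11: 0x16 (blk 5, set 1) → VC-HIT  vc=[29, 9]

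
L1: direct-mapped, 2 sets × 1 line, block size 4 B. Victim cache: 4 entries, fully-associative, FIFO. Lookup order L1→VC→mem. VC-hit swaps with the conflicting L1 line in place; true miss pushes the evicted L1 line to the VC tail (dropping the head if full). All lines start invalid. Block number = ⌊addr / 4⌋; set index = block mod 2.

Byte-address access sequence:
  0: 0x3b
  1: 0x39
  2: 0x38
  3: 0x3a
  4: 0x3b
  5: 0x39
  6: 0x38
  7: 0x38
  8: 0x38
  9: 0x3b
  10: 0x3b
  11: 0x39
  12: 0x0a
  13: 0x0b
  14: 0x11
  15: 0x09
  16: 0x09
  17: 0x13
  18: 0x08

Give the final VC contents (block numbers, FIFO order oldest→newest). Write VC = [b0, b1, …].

0: 0x3b (blk 14, set 0) → MISS  vc=[]
1: 0x39 (blk 14, set 0) → L1-HIT  vc=[]
2: 0x38 (blk 14, set 0) → L1-HIT  vc=[]
3: 0x3a (blk 14, set 0) → L1-HIT  vc=[]
4: 0x3b (blk 14, set 0) → L1-HIT  vc=[]
5: 0x39 (blk 14, set 0) → L1-HIT  vc=[]
6: 0x38 (blk 14, set 0) → L1-HIT  vc=[]
7: 0x38 (blk 14, set 0) → L1-HIT  vc=[]
8: 0x38 (blk 14, set 0) → L1-HIT  vc=[]
9: 0x3b (blk 14, set 0) → L1-HIT  vc=[]
10: 0x3b (blk 14, set 0) → L1-HIT  vc=[]
11: 0x39 (blk 14, set 0) → L1-HIT  vc=[]
12: 0xa (blk 2, set 0) → MISS  vc=[14]
13: 0xb (blk 2, set 0) → L1-HIT  vc=[14]
14: 0x11 (blk 4, set 0) → MISS  vc=[14, 2]
15: 0x9 (blk 2, set 0) → VC-HIT  vc=[14, 4]
16: 0x9 (blk 2, set 0) → L1-HIT  vc=[14, 4]
17: 0x13 (blk 4, set 0) → VC-HIT  vc=[14, 2]
18: 0x8 (blk 2, set 0) → VC-HIT  vc=[14, 4]

VC = [14, 4]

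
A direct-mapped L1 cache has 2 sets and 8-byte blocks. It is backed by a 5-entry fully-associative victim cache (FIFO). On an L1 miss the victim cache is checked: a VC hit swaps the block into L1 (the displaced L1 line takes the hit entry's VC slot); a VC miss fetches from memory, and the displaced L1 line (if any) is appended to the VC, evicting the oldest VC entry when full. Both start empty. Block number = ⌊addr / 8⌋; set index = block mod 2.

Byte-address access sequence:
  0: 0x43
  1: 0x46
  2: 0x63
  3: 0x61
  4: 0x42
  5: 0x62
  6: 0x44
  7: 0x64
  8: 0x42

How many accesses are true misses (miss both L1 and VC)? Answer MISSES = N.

0: 0x43 (blk 8, set 0) → MISS  vc=[]
1: 0x46 (blk 8, set 0) → L1-HIT  vc=[]
2: 0x63 (blk 12, set 0) → MISS  vc=[8]
3: 0x61 (blk 12, set 0) → L1-HIT  vc=[8]
4: 0x42 (blk 8, set 0) → VC-HIT  vc=[12]
5: 0x62 (blk 12, set 0) → VC-HIT  vc=[8]
6: 0x44 (blk 8, set 0) → VC-HIT  vc=[12]
7: 0x64 (blk 12, set 0) → VC-HIT  vc=[8]
8: 0x42 (blk 8, set 0) → VC-HIT  vc=[12]

MISSES = 2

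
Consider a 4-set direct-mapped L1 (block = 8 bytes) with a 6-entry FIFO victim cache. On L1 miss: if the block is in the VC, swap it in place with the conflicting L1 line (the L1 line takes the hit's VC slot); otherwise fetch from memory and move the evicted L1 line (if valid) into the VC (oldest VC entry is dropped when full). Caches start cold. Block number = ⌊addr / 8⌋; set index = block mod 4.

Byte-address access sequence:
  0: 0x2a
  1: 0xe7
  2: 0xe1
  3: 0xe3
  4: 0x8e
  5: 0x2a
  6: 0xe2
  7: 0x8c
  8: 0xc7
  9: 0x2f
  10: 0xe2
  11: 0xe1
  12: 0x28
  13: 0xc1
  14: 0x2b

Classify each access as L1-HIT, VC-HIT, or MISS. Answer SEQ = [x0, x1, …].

0: 0x2a (blk 5, set 1) → MISS  vc=[]
1: 0xe7 (blk 28, set 0) → MISS  vc=[]
2: 0xe1 (blk 28, set 0) → L1-HIT  vc=[]
3: 0xe3 (blk 28, set 0) → L1-HIT  vc=[]
4: 0x8e (blk 17, set 1) → MISS  vc=[5]
5: 0x2a (blk 5, set 1) → VC-HIT  vc=[17]
6: 0xe2 (blk 28, set 0) → L1-HIT  vc=[17]
7: 0x8c (blk 17, set 1) → VC-HIT  vc=[5]
8: 0xc7 (blk 24, set 0) → MISS  vc=[5, 28]
9: 0x2f (blk 5, set 1) → VC-HIT  vc=[17, 28]
10: 0xe2 (blk 28, set 0) → VC-HIT  vc=[17, 24]
11: 0xe1 (blk 28, set 0) → L1-HIT  vc=[17, 24]
12: 0x28 (blk 5, set 1) → L1-HIT  vc=[17, 24]
13: 0xc1 (blk 24, set 0) → VC-HIT  vc=[17, 28]
14: 0x2b (blk 5, set 1) → L1-HIT  vc=[17, 28]

SEQ = [MISS, MISS, L1-HIT, L1-HIT, MISS, VC-HIT, L1-HIT, VC-HIT, MISS, VC-HIT, VC-HIT, L1-HIT, L1-HIT, VC-HIT, L1-HIT]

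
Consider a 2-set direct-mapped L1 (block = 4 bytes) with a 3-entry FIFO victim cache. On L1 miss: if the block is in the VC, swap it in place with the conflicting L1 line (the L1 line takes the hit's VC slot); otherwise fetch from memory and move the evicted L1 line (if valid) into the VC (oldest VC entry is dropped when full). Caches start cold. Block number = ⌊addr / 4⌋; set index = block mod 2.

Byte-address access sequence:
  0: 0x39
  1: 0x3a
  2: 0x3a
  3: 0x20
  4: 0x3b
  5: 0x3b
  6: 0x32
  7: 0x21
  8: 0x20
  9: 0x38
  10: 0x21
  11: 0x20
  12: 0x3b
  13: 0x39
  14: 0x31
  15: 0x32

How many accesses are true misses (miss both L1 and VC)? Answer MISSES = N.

MISSES = 3

  [0] addr=0x39 blk=14 s=0: MISS | VC []
  [1] addr=0x3a blk=14 s=0: L1-HIT | VC []
  [2] addr=0x3a blk=14 s=0: L1-HIT | VC []
  [3] addr=0x20 blk=8 s=0: MISS | VC [14]
  [4] addr=0x3b blk=14 s=0: VC-HIT | VC [8]
  [5] addr=0x3b blk=14 s=0: L1-HIT | VC [8]
  [6] addr=0x32 blk=12 s=0: MISS | VC [8, 14]
  [7] addr=0x21 blk=8 s=0: VC-HIT | VC [12, 14]
  [8] addr=0x20 blk=8 s=0: L1-HIT | VC [12, 14]
  [9] addr=0x38 blk=14 s=0: VC-HIT | VC [12, 8]
  [10] addr=0x21 blk=8 s=0: VC-HIT | VC [12, 14]
  [11] addr=0x20 blk=8 s=0: L1-HIT | VC [12, 14]
  [12] addr=0x3b blk=14 s=0: VC-HIT | VC [12, 8]
  [13] addr=0x39 blk=14 s=0: L1-HIT | VC [12, 8]
  [14] addr=0x31 blk=12 s=0: VC-HIT | VC [14, 8]
  [15] addr=0x32 blk=12 s=0: L1-HIT | VC [14, 8]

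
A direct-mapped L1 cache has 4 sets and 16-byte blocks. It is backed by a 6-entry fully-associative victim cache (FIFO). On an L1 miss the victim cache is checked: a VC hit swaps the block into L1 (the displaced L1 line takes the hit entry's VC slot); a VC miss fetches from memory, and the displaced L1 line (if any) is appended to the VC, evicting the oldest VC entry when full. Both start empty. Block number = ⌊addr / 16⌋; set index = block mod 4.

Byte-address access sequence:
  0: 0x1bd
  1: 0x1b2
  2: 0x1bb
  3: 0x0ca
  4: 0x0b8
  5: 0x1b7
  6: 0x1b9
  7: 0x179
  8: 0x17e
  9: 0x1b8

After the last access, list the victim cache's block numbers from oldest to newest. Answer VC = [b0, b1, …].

0: 0x1bd (blk 27, set 3) → MISS  vc=[]
1: 0x1b2 (blk 27, set 3) → L1-HIT  vc=[]
2: 0x1bb (blk 27, set 3) → L1-HIT  vc=[]
3: 0xca (blk 12, set 0) → MISS  vc=[]
4: 0xb8 (blk 11, set 3) → MISS  vc=[27]
5: 0x1b7 (blk 27, set 3) → VC-HIT  vc=[11]
6: 0x1b9 (blk 27, set 3) → L1-HIT  vc=[11]
7: 0x179 (blk 23, set 3) → MISS  vc=[11, 27]
8: 0x17e (blk 23, set 3) → L1-HIT  vc=[11, 27]
9: 0x1b8 (blk 27, set 3) → VC-HIT  vc=[11, 23]

VC = [11, 23]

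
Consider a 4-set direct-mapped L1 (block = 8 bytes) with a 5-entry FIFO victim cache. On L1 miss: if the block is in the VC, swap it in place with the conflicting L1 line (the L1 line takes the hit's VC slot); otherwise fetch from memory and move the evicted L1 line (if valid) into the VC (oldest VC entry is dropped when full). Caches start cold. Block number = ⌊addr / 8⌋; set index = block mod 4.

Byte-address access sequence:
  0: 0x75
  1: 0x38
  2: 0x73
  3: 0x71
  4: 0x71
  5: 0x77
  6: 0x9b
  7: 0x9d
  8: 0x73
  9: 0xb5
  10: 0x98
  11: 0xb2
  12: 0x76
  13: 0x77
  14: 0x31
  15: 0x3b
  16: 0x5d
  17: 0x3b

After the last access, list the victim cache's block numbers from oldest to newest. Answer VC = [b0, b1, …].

VC = [19, 22, 14, 11]

#0 0x75→b14/s2 MISS; vc=[]
#1 0x38→b7/s3 MISS; vc=[]
#2 0x73→b14/s2 L1-HIT; vc=[]
#3 0x71→b14/s2 L1-HIT; vc=[]
#4 0x71→b14/s2 L1-HIT; vc=[]
#5 0x77→b14/s2 L1-HIT; vc=[]
#6 0x9b→b19/s3 MISS; vc=[7]
#7 0x9d→b19/s3 L1-HIT; vc=[7]
#8 0x73→b14/s2 L1-HIT; vc=[7]
#9 0xb5→b22/s2 MISS; vc=[7,14]
#10 0x98→b19/s3 L1-HIT; vc=[7,14]
#11 0xb2→b22/s2 L1-HIT; vc=[7,14]
#12 0x76→b14/s2 VC-HIT; vc=[7,22]
#13 0x77→b14/s2 L1-HIT; vc=[7,22]
#14 0x31→b6/s2 MISS; vc=[7,22,14]
#15 0x3b→b7/s3 VC-HIT; vc=[19,22,14]
#16 0x5d→b11/s3 MISS; vc=[19,22,14,7]
#17 0x3b→b7/s3 VC-HIT; vc=[19,22,14,11]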